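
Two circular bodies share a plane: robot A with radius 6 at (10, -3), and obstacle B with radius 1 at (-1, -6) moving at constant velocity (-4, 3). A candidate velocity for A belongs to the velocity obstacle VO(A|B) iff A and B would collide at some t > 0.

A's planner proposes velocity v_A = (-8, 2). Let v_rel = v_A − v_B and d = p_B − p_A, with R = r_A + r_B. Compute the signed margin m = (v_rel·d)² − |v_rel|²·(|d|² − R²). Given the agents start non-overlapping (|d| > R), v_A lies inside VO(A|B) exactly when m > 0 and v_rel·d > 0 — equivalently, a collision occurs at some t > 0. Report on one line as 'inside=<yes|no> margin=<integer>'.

d = (-11, -3),  |d|² = 130;  R = 6+1 = 7,  c = 130−7² = 81
v_rel = (-4, -1),  |v_rel|² = 17;  v_rel·d = (-4)·(-11) + (-1)·(-3) = 47
17·t² − 94·t + 81 = 0  ⇒  m = 47² − 17·81 = 832
m = 832 > 0,  v_rel·d = 47 > 0  ⇒  inside

inside=yes margin=832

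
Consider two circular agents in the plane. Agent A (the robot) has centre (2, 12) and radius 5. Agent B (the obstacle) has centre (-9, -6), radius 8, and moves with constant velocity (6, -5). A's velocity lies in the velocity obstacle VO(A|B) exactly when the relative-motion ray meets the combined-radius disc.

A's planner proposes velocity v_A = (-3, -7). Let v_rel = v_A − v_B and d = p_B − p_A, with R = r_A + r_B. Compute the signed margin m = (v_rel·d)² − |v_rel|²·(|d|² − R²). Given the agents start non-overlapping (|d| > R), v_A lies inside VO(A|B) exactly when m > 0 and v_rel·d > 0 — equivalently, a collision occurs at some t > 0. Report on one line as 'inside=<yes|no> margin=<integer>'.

d = (-11, -18),  |d|² = 445;  R = 5+8 = 13,  c = 445−13² = 276
v_rel = (-9, -2),  |v_rel|² = 85;  v_rel·d = (-9)·(-11) + (-2)·(-18) = 135
85·t² − 270·t + 276 = 0  ⇒  m = 135² − 85·276 = -5235
m = -5235 < 0,  v_rel·d = 135 > 0  ⇒  outside

inside=no margin=-5235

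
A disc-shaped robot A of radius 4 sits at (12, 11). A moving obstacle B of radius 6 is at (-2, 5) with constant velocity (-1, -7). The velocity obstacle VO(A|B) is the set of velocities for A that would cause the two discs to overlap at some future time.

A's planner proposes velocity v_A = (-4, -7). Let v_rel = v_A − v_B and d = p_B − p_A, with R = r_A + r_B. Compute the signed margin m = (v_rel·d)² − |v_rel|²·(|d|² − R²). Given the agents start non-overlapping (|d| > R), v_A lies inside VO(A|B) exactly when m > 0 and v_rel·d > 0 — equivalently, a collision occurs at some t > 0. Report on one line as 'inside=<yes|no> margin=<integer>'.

d = (-14, -6),  |d|² = 232;  R = 4+6 = 10,  c = 232−10² = 132
v_rel = (-3, 0),  |v_rel|² = 9;  v_rel·d = (-3)·(-14) + (0)·(-6) = 42
9·t² − 84·t + 132 = 0  ⇒  m = 42² − 9·132 = 576
m = 576 > 0,  v_rel·d = 42 > 0  ⇒  inside

inside=yes margin=576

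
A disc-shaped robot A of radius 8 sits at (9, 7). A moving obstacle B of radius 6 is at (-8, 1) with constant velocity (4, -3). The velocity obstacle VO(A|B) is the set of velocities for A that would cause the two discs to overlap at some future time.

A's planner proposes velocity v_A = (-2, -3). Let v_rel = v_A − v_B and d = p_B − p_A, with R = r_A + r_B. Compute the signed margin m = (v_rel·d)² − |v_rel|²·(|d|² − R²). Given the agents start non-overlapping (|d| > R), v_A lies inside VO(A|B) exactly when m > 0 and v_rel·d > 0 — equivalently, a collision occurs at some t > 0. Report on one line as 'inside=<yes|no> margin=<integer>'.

d = (-17, -6),  |d|² = 325;  R = 8+6 = 14,  c = 325−14² = 129
v_rel = (-6, 0),  |v_rel|² = 36;  v_rel·d = (-6)·(-17) + (0)·(-6) = 102
36·t² − 204·t + 129 = 0  ⇒  m = 102² − 36·129 = 5760
m = 5760 > 0,  v_rel·d = 102 > 0  ⇒  inside

inside=yes margin=5760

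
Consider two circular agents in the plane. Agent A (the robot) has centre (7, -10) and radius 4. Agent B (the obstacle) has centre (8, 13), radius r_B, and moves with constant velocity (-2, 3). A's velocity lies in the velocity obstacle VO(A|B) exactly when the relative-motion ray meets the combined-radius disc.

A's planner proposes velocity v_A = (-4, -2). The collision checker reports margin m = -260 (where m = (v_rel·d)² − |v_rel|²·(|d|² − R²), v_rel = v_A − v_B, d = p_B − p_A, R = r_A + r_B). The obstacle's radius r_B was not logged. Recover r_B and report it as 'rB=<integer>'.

m = -260
d = (1, 23);  v_rel = (-2, -5),  |v_rel|² = 29
v_rel×d = (-2)·(23) − (-5)·(1) = -41
since m = R²·29 − (-41)²:  R² = (1681 + -260) / 29 = 49
R = √49 = 7  ⇒  r_B = 7 − 4 = 3

rB=3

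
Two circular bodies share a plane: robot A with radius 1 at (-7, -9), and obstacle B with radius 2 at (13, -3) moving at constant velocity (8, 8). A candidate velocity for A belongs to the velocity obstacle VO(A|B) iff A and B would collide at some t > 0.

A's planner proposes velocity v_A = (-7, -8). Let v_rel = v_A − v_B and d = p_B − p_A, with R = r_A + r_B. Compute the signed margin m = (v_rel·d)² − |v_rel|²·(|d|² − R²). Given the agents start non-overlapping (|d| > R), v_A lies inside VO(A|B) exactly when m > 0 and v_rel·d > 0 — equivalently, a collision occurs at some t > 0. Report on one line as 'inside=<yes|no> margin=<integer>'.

d = (20, 6),  |d|² = 436;  R = 1+2 = 3,  c = 436−3² = 427
v_rel = (-15, -16),  |v_rel|² = 481;  v_rel·d = (-15)·(20) + (-16)·(6) = -396
481·t² + 792·t + 427 = 0  ⇒  m = (-396)² − 481·427 = -48571
m = -48571 < 0,  v_rel·d = -396 < 0  ⇒  outside

inside=no margin=-48571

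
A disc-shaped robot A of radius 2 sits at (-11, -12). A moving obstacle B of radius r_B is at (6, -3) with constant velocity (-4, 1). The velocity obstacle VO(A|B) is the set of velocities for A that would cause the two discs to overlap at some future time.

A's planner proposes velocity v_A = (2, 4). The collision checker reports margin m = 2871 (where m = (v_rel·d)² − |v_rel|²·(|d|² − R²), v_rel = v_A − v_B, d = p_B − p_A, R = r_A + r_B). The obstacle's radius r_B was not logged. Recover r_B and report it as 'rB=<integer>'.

m = 2871
d = (17, 9);  v_rel = (6, 3),  |v_rel|² = 45
v_rel×d = (6)·(9) − (3)·(17) = 3
since m = R²·45 − 3²:  R² = (9 + 2871) / 45 = 64
R = √64 = 8  ⇒  r_B = 8 − 2 = 6

rB=6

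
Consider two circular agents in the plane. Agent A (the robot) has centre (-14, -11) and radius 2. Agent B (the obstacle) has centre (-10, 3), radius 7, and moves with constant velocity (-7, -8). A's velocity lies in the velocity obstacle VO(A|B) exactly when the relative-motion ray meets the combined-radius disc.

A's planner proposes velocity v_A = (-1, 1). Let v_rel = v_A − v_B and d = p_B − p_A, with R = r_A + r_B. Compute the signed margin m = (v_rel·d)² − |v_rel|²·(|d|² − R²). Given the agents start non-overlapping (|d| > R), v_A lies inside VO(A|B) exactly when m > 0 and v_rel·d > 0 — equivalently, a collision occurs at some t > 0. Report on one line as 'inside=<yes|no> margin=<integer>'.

d = (4, 14),  |d|² = 212;  R = 2+7 = 9,  c = 212−9² = 131
v_rel = (6, 9),  |v_rel|² = 117;  v_rel·d = (6)·(4) + (9)·(14) = 150
117·t² − 300·t + 131 = 0  ⇒  m = 150² − 117·131 = 7173
m = 7173 > 0,  v_rel·d = 150 > 0  ⇒  inside

inside=yes margin=7173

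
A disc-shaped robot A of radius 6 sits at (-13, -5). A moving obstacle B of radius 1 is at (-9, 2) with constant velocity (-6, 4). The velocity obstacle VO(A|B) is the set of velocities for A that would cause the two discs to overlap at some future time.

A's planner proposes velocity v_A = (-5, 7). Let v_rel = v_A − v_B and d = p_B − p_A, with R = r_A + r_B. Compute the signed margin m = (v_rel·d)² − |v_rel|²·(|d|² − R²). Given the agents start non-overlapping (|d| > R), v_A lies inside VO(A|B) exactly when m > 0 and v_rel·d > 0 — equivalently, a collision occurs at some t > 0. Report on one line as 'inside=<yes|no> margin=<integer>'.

d = (4, 7),  |d|² = 65;  R = 6+1 = 7,  c = 65−7² = 16
v_rel = (1, 3),  |v_rel|² = 10;  v_rel·d = (1)·(4) + (3)·(7) = 25
10·t² − 50·t + 16 = 0  ⇒  m = 25² − 10·16 = 465
m = 465 > 0,  v_rel·d = 25 > 0  ⇒  inside

inside=yes margin=465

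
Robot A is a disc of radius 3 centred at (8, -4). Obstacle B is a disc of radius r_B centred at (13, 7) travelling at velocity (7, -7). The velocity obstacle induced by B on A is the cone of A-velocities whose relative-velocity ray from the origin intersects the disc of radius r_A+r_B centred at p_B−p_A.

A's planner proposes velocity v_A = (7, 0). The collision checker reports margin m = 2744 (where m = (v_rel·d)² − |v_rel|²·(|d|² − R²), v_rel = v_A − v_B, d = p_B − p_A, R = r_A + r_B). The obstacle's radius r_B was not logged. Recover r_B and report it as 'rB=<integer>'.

m = 2744
d = (5, 11);  v_rel = (0, 7),  |v_rel|² = 49
v_rel×d = (0)·(11) − (7)·(5) = -35
since m = R²·49 − (-35)²:  R² = (1225 + 2744) / 49 = 81
R = √81 = 9  ⇒  r_B = 9 − 3 = 6

rB=6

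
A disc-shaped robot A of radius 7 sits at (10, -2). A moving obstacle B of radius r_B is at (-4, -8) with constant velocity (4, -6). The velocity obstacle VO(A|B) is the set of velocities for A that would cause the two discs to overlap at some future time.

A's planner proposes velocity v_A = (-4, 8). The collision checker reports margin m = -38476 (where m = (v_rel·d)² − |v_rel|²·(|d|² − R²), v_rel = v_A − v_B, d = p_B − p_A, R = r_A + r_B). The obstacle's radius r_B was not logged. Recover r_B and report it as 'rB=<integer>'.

m = -38476
d = (-14, -6);  v_rel = (-8, 14),  |v_rel|² = 260
v_rel×d = (-8)·(-6) − (14)·(-14) = 244
since m = R²·260 − 244²:  R² = (59536 + -38476) / 260 = 81
R = √81 = 9  ⇒  r_B = 9 − 7 = 2

rB=2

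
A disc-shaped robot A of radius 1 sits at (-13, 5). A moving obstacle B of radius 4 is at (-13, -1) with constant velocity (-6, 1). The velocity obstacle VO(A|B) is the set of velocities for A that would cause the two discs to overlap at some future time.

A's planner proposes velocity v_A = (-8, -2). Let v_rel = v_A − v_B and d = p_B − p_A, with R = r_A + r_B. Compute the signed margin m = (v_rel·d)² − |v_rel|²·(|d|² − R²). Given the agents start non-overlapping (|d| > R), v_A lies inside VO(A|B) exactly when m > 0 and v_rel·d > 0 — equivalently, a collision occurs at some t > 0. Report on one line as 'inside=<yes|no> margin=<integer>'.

d = (0, -6),  |d|² = 36;  R = 1+4 = 5,  c = 36−5² = 11
v_rel = (-2, -3),  |v_rel|² = 13;  v_rel·d = (-2)·(0) + (-3)·(-6) = 18
13·t² − 36·t + 11 = 0  ⇒  m = 18² − 13·11 = 181
m = 181 > 0,  v_rel·d = 18 > 0  ⇒  inside

inside=yes margin=181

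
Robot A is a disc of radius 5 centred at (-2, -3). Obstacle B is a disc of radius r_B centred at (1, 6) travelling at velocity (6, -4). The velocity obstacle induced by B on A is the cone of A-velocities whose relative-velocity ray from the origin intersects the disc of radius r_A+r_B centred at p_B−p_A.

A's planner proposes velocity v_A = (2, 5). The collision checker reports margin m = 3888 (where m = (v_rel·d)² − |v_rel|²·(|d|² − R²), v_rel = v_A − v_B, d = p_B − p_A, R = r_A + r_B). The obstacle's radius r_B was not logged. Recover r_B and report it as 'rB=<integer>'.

m = 3888
d = (3, 9);  v_rel = (-4, 9),  |v_rel|² = 97
v_rel×d = (-4)·(9) − (9)·(3) = -63
since m = R²·97 − (-63)²:  R² = (3969 + 3888) / 97 = 81
R = √81 = 9  ⇒  r_B = 9 − 5 = 4

rB=4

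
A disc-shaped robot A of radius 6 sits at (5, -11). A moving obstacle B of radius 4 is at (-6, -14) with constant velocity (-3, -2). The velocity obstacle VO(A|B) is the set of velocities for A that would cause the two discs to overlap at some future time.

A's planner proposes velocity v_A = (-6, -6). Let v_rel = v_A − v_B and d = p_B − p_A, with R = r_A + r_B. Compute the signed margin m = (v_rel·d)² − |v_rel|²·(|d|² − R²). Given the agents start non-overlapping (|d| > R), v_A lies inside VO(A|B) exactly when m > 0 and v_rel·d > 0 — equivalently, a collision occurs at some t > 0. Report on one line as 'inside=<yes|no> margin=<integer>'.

d = (-11, -3),  |d|² = 130;  R = 6+4 = 10,  c = 130−10² = 30
v_rel = (-3, -4),  |v_rel|² = 25;  v_rel·d = (-3)·(-11) + (-4)·(-3) = 45
25·t² − 90·t + 30 = 0  ⇒  m = 45² − 25·30 = 1275
m = 1275 > 0,  v_rel·d = 45 > 0  ⇒  inside

inside=yes margin=1275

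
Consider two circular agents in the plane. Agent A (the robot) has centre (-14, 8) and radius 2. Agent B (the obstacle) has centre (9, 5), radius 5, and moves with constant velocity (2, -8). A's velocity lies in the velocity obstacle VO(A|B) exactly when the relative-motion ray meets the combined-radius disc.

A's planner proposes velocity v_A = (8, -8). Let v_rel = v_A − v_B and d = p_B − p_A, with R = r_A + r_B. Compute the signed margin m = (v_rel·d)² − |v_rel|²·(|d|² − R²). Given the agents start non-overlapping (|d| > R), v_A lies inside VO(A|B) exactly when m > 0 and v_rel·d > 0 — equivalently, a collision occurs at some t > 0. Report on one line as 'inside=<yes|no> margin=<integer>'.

d = (23, -3),  |d|² = 538;  R = 2+5 = 7,  c = 538−7² = 489
v_rel = (6, 0),  |v_rel|² = 36;  v_rel·d = (6)·(23) + (0)·(-3) = 138
36·t² − 276·t + 489 = 0  ⇒  m = 138² − 36·489 = 1440
m = 1440 > 0,  v_rel·d = 138 > 0  ⇒  inside

inside=yes margin=1440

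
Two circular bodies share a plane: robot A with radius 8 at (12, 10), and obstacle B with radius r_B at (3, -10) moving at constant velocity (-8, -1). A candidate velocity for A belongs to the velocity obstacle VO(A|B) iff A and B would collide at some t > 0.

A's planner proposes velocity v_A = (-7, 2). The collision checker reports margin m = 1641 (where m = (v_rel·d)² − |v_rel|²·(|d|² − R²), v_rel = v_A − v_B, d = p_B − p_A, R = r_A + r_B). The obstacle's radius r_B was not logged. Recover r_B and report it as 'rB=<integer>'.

m = 1641
d = (-9, -20);  v_rel = (1, 3),  |v_rel|² = 10
v_rel×d = (1)·(-20) − (3)·(-9) = 7
since m = R²·10 − 7²:  R² = (49 + 1641) / 10 = 169
R = √169 = 13  ⇒  r_B = 13 − 8 = 5

rB=5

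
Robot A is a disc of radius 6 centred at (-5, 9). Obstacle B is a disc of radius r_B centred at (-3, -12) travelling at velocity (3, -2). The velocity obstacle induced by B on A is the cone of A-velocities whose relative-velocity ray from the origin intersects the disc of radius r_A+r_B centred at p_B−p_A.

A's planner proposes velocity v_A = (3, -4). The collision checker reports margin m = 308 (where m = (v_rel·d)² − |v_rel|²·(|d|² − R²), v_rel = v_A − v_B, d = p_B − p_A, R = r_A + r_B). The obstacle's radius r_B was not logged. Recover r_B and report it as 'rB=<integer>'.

m = 308
d = (2, -21);  v_rel = (0, -2),  |v_rel|² = 4
v_rel×d = (0)·(-21) − (-2)·(2) = 4
since m = R²·4 − 4²:  R² = (16 + 308) / 4 = 81
R = √81 = 9  ⇒  r_B = 9 − 6 = 3

rB=3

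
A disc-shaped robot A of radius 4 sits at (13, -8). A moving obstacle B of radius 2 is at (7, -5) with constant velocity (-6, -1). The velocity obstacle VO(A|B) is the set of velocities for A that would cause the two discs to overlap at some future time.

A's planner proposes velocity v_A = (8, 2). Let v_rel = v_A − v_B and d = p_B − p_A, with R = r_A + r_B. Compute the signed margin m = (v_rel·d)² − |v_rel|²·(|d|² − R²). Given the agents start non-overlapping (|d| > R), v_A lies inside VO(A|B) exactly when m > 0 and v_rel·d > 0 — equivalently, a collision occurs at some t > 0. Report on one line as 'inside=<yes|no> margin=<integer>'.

d = (-6, 3),  |d|² = 45;  R = 4+2 = 6,  c = 45−6² = 9
v_rel = (14, 3),  |v_rel|² = 205;  v_rel·d = (14)·(-6) + (3)·(3) = -75
205·t² + 150·t + 9 = 0  ⇒  m = (-75)² − 205·9 = 3780
m = 3780 > 0,  v_rel·d = -75 < 0  ⇒  outside

inside=no margin=3780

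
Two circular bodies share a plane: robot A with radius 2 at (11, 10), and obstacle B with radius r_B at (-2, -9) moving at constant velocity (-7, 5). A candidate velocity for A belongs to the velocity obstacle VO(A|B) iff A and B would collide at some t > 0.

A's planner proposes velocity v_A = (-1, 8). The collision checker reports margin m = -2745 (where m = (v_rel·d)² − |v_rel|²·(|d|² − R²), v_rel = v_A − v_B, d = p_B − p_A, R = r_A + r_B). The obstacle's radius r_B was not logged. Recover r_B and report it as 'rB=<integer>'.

m = -2745
d = (-13, -19);  v_rel = (6, 3),  |v_rel|² = 45
v_rel×d = (6)·(-19) − (3)·(-13) = -75
since m = R²·45 − (-75)²:  R² = (5625 + -2745) / 45 = 64
R = √64 = 8  ⇒  r_B = 8 − 2 = 6

rB=6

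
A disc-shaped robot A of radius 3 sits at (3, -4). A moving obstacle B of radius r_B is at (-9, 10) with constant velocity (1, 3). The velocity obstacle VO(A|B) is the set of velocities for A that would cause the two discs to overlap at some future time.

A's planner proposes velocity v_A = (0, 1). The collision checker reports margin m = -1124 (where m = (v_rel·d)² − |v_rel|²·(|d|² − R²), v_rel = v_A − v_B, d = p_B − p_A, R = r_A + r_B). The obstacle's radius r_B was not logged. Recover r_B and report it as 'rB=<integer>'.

m = -1124
d = (-12, 14);  v_rel = (-1, -2),  |v_rel|² = 5
v_rel×d = (-1)·(14) − (-2)·(-12) = -38
since m = R²·5 − (-38)²:  R² = (1444 + -1124) / 5 = 64
R = √64 = 8  ⇒  r_B = 8 − 3 = 5

rB=5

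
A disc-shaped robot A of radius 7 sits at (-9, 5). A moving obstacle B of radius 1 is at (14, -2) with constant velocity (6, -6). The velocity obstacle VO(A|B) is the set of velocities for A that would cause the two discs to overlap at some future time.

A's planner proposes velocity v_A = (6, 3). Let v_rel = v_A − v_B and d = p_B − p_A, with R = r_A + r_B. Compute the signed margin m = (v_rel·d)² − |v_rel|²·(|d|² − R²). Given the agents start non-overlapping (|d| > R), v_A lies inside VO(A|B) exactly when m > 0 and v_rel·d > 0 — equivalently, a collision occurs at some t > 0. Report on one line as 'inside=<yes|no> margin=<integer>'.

d = (23, -7),  |d|² = 578;  R = 7+1 = 8,  c = 578−8² = 514
v_rel = (0, 9),  |v_rel|² = 81;  v_rel·d = (0)·(23) + (9)·(-7) = -63
81·t² + 126·t + 514 = 0  ⇒  m = (-63)² − 81·514 = -37665
m = -37665 < 0,  v_rel·d = -63 < 0  ⇒  outside

inside=no margin=-37665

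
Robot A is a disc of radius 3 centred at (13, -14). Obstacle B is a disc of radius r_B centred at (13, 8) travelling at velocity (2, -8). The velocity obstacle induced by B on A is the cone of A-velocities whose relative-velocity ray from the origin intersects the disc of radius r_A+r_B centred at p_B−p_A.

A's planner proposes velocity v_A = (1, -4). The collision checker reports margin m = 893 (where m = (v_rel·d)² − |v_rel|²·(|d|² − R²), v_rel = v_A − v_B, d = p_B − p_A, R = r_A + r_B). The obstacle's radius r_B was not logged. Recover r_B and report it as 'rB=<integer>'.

m = 893
d = (0, 22);  v_rel = (-1, 4),  |v_rel|² = 17
v_rel×d = (-1)·(22) − (4)·(0) = -22
since m = R²·17 − (-22)²:  R² = (484 + 893) / 17 = 81
R = √81 = 9  ⇒  r_B = 9 − 3 = 6

rB=6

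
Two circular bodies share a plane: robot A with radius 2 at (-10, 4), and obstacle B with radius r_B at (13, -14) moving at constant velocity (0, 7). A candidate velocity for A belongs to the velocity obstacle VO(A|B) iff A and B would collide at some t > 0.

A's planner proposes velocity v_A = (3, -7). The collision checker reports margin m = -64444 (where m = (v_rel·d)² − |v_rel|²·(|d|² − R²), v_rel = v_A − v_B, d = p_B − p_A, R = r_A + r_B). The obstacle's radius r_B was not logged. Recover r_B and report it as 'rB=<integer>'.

m = -64444
d = (23, -18);  v_rel = (3, -14),  |v_rel|² = 205
v_rel×d = (3)·(-18) − (-14)·(23) = 268
since m = R²·205 − 268²:  R² = (71824 + -64444) / 205 = 36
R = √36 = 6  ⇒  r_B = 6 − 2 = 4

rB=4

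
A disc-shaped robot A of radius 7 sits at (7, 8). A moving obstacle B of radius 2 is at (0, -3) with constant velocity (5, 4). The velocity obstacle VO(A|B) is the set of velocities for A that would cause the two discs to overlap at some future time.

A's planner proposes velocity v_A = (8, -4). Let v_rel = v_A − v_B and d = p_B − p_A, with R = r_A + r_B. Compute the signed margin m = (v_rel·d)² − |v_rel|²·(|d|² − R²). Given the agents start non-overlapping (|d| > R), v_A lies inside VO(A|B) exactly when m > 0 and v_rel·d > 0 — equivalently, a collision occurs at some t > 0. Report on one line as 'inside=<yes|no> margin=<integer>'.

d = (-7, -11),  |d|² = 170;  R = 7+2 = 9,  c = 170−9² = 89
v_rel = (3, -8),  |v_rel|² = 73;  v_rel·d = (3)·(-7) + (-8)·(-11) = 67
73·t² − 134·t + 89 = 0  ⇒  m = 67² − 73·89 = -2008
m = -2008 < 0,  v_rel·d = 67 > 0  ⇒  outside

inside=no margin=-2008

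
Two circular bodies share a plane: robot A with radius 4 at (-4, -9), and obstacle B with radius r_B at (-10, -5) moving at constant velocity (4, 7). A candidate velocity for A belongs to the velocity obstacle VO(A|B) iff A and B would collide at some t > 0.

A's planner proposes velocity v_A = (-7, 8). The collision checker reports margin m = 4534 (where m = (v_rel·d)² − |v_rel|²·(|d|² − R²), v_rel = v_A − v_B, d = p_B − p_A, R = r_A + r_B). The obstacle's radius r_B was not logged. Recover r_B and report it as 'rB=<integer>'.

m = 4534
d = (-6, 4);  v_rel = (-11, 1),  |v_rel|² = 122
v_rel×d = (-11)·(4) − (1)·(-6) = -38
since m = R²·122 − (-38)²:  R² = (1444 + 4534) / 122 = 49
R = √49 = 7  ⇒  r_B = 7 − 4 = 3

rB=3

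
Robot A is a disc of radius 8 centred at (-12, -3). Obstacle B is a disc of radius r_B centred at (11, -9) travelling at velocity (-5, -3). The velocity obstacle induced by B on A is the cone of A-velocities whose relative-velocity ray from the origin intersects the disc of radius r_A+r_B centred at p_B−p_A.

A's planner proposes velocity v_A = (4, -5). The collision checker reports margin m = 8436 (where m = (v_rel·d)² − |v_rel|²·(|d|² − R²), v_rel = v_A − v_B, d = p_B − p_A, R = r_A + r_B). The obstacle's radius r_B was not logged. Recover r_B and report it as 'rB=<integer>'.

m = 8436
d = (23, -6);  v_rel = (9, -2),  |v_rel|² = 85
v_rel×d = (9)·(-6) − (-2)·(23) = -8
since m = R²·85 − (-8)²:  R² = (64 + 8436) / 85 = 100
R = √100 = 10  ⇒  r_B = 10 − 8 = 2

rB=2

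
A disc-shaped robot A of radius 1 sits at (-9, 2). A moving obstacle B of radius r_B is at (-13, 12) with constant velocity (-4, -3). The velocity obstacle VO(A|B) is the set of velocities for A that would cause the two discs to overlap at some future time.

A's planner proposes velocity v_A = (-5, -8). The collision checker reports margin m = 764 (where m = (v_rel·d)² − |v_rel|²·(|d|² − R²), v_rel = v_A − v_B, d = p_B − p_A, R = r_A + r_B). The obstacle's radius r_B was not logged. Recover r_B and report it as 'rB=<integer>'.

m = 764
d = (-4, 10);  v_rel = (-1, -5),  |v_rel|² = 26
v_rel×d = (-1)·(10) − (-5)·(-4) = -30
since m = R²·26 − (-30)²:  R² = (900 + 764) / 26 = 64
R = √64 = 8  ⇒  r_B = 8 − 1 = 7

rB=7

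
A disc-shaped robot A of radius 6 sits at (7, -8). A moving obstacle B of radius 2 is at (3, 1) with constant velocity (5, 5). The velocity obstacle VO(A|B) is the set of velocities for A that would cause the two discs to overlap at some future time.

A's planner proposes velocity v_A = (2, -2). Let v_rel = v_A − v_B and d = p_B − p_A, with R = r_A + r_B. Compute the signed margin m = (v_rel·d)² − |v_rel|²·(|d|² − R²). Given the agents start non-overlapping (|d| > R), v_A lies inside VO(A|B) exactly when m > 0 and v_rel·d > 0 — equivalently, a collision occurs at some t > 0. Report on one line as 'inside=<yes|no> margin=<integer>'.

d = (-4, 9),  |d|² = 97;  R = 6+2 = 8,  c = 97−8² = 33
v_rel = (-3, -7),  |v_rel|² = 58;  v_rel·d = (-3)·(-4) + (-7)·(9) = -51
58·t² + 102·t + 33 = 0  ⇒  m = (-51)² − 58·33 = 687
m = 687 > 0,  v_rel·d = -51 < 0  ⇒  outside

inside=no margin=687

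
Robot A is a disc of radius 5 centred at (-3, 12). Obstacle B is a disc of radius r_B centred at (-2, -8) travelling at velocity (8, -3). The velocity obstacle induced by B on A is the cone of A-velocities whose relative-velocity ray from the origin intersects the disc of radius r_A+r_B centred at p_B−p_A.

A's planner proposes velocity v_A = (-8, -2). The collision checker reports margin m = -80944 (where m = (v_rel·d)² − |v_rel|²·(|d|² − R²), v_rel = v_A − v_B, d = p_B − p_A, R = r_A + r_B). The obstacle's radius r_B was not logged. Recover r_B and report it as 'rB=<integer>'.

m = -80944
d = (1, -20);  v_rel = (-16, 1),  |v_rel|² = 257
v_rel×d = (-16)·(-20) − (1)·(1) = 319
since m = R²·257 − 319²:  R² = (101761 + -80944) / 257 = 81
R = √81 = 9  ⇒  r_B = 9 − 5 = 4

rB=4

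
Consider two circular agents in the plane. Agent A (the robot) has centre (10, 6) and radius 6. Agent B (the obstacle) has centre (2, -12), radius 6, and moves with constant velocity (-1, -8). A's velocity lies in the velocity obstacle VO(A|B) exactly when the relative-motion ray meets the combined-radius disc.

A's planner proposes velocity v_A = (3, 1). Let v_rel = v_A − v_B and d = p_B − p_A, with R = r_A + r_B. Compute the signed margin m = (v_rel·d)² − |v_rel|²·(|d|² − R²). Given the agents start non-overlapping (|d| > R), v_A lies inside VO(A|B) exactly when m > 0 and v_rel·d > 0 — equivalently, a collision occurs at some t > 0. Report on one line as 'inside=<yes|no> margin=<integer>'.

d = (-8, -18),  |d|² = 388;  R = 6+6 = 12,  c = 388−12² = 244
v_rel = (4, 9),  |v_rel|² = 97;  v_rel·d = (4)·(-8) + (9)·(-18) = -194
97·t² + 388·t + 244 = 0  ⇒  m = (-194)² − 97·244 = 13968
m = 13968 > 0,  v_rel·d = -194 < 0  ⇒  outside

inside=no margin=13968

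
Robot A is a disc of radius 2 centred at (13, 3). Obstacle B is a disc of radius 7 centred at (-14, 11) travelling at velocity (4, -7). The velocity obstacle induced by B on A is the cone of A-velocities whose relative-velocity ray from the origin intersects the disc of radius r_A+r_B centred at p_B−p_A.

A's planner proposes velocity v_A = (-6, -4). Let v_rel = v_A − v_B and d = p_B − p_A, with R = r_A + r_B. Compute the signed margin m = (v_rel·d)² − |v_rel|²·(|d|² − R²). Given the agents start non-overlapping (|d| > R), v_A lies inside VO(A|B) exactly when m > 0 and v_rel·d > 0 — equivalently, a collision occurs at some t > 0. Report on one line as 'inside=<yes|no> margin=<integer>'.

d = (-27, 8),  |d|² = 793;  R = 2+7 = 9,  c = 793−9² = 712
v_rel = (-10, 3),  |v_rel|² = 109;  v_rel·d = (-10)·(-27) + (3)·(8) = 294
109·t² − 588·t + 712 = 0  ⇒  m = 294² − 109·712 = 8828
m = 8828 > 0,  v_rel·d = 294 > 0  ⇒  inside

inside=yes margin=8828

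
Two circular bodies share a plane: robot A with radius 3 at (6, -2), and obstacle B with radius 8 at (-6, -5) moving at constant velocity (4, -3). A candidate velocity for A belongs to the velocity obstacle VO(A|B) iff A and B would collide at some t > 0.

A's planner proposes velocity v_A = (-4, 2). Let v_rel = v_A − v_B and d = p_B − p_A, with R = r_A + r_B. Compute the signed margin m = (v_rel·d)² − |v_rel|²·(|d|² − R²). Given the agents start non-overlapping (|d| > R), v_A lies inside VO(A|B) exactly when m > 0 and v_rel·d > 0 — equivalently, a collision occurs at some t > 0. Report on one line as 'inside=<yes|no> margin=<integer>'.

d = (-12, -3),  |d|² = 153;  R = 3+8 = 11,  c = 153−11² = 32
v_rel = (-8, 5),  |v_rel|² = 89;  v_rel·d = (-8)·(-12) + (5)·(-3) = 81
89·t² − 162·t + 32 = 0  ⇒  m = 81² − 89·32 = 3713
m = 3713 > 0,  v_rel·d = 81 > 0  ⇒  inside

inside=yes margin=3713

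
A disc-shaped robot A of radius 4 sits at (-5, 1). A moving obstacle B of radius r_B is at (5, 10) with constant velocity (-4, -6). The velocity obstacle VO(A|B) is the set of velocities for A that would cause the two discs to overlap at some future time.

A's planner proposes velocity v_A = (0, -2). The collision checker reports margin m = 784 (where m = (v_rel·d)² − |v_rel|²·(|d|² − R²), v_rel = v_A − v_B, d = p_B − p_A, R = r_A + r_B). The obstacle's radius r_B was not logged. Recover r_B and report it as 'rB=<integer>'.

m = 784
d = (10, 9);  v_rel = (4, 4),  |v_rel|² = 32
v_rel×d = (4)·(9) − (4)·(10) = -4
since m = R²·32 − (-4)²:  R² = (16 + 784) / 32 = 25
R = √25 = 5  ⇒  r_B = 5 − 4 = 1

rB=1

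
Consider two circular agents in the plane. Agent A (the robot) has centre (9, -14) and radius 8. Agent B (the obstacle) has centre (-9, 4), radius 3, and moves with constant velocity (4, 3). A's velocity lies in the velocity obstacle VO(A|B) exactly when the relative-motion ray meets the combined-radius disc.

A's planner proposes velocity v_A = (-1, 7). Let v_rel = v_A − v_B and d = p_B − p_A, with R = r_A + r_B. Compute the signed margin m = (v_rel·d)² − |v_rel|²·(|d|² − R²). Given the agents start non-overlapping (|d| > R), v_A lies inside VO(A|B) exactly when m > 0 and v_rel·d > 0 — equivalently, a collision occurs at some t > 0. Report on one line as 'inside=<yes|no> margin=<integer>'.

d = (-18, 18),  |d|² = 648;  R = 8+3 = 11,  c = 648−11² = 527
v_rel = (-5, 4),  |v_rel|² = 41;  v_rel·d = (-5)·(-18) + (4)·(18) = 162
41·t² − 324·t + 527 = 0  ⇒  m = 162² − 41·527 = 4637
m = 4637 > 0,  v_rel·d = 162 > 0  ⇒  inside

inside=yes margin=4637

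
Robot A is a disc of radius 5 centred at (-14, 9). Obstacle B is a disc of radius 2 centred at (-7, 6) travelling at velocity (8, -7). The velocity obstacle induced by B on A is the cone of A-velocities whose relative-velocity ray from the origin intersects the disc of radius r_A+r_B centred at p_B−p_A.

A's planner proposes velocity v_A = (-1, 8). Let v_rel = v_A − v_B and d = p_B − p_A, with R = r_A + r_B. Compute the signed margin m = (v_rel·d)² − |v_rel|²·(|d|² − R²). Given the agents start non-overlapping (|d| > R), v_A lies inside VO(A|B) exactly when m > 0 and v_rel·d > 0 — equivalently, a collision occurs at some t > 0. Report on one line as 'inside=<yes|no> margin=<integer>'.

d = (7, -3),  |d|² = 58;  R = 5+2 = 7,  c = 58−7² = 9
v_rel = (-9, 15),  |v_rel|² = 306;  v_rel·d = (-9)·(7) + (15)·(-3) = -108
306·t² + 216·t + 9 = 0  ⇒  m = (-108)² − 306·9 = 8910
m = 8910 > 0,  v_rel·d = -108 < 0  ⇒  outside

inside=no margin=8910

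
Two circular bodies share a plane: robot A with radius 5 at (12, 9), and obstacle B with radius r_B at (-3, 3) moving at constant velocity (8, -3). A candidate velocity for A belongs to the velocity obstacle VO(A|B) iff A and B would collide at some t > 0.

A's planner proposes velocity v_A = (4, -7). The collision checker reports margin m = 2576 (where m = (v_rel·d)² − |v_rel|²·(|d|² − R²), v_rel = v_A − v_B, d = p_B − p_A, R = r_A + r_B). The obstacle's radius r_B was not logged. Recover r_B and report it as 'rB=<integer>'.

m = 2576
d = (-15, -6);  v_rel = (-4, -4),  |v_rel|² = 32
v_rel×d = (-4)·(-6) − (-4)·(-15) = -36
since m = R²·32 − (-36)²:  R² = (1296 + 2576) / 32 = 121
R = √121 = 11  ⇒  r_B = 11 − 5 = 6

rB=6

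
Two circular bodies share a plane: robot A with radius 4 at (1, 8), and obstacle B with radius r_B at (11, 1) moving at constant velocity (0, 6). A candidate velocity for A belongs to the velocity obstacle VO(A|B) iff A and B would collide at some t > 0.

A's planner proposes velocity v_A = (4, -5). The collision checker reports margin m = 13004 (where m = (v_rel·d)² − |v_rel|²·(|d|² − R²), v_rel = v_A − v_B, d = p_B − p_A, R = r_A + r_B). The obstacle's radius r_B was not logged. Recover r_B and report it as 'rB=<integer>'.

m = 13004
d = (10, -7);  v_rel = (4, -11),  |v_rel|² = 137
v_rel×d = (4)·(-7) − (-11)·(10) = 82
since m = R²·137 − 82²:  R² = (6724 + 13004) / 137 = 144
R = √144 = 12  ⇒  r_B = 12 − 4 = 8

rB=8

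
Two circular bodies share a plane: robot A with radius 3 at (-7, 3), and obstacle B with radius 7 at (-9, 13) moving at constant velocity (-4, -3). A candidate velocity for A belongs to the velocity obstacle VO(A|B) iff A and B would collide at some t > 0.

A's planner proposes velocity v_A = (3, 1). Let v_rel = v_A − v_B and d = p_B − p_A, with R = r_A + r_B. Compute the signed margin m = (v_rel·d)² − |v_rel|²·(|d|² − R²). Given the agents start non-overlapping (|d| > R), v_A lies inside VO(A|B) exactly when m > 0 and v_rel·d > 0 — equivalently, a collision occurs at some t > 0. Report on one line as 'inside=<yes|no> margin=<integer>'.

d = (-2, 10),  |d|² = 104;  R = 3+7 = 10,  c = 104−10² = 4
v_rel = (7, 4),  |v_rel|² = 65;  v_rel·d = (7)·(-2) + (4)·(10) = 26
65·t² − 52·t + 4 = 0  ⇒  m = 26² − 65·4 = 416
m = 416 > 0,  v_rel·d = 26 > 0  ⇒  inside

inside=yes margin=416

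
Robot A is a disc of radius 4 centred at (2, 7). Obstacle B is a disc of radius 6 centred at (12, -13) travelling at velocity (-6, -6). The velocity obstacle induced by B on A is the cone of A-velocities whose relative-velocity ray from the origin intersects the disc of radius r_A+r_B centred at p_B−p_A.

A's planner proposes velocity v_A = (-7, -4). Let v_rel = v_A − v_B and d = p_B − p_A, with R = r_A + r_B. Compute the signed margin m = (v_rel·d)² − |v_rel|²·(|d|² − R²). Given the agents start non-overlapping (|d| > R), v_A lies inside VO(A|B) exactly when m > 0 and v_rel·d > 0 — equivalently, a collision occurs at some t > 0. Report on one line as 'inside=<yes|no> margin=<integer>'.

d = (10, -20),  |d|² = 500;  R = 4+6 = 10,  c = 500−10² = 400
v_rel = (-1, 2),  |v_rel|² = 5;  v_rel·d = (-1)·(10) + (2)·(-20) = -50
5·t² + 100·t + 400 = 0  ⇒  m = (-50)² − 5·400 = 500
m = 500 > 0,  v_rel·d = -50 < 0  ⇒  outside

inside=no margin=500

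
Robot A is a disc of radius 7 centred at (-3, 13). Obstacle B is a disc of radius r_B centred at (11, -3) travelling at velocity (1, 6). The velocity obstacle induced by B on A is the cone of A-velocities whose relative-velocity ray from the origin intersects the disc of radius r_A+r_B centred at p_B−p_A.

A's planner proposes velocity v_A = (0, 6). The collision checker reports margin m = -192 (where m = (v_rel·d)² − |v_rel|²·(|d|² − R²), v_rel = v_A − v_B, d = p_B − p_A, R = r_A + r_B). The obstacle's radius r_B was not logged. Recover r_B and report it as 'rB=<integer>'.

m = -192
d = (14, -16);  v_rel = (-1, 0),  |v_rel|² = 1
v_rel×d = (-1)·(-16) − (0)·(14) = 16
since m = R²·1 − 16²:  R² = (256 + -192) / 1 = 64
R = √64 = 8  ⇒  r_B = 8 − 7 = 1

rB=1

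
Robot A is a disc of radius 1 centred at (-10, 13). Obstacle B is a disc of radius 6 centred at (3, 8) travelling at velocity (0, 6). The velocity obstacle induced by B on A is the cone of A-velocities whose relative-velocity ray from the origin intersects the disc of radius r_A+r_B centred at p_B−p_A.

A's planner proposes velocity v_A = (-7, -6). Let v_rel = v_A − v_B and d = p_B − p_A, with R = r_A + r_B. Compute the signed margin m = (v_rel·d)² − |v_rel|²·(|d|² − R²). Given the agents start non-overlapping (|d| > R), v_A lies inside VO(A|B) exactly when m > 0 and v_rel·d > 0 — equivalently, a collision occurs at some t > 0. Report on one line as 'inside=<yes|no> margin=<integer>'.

d = (13, -5),  |d|² = 194;  R = 1+6 = 7,  c = 194−7² = 145
v_rel = (-7, -12),  |v_rel|² = 193;  v_rel·d = (-7)·(13) + (-12)·(-5) = -31
193·t² + 62·t + 145 = 0  ⇒  m = (-31)² − 193·145 = -27024
m = -27024 < 0,  v_rel·d = -31 < 0  ⇒  outside

inside=no margin=-27024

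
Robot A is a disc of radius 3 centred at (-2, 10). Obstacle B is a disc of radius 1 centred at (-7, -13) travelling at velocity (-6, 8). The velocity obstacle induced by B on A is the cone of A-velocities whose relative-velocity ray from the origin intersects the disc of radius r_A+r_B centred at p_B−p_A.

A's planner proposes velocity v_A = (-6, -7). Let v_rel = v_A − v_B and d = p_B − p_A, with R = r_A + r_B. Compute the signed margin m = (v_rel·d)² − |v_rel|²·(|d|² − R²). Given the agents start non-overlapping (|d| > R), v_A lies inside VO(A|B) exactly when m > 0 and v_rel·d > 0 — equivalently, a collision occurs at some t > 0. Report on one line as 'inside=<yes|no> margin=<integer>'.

d = (-5, -23),  |d|² = 554;  R = 3+1 = 4,  c = 554−4² = 538
v_rel = (0, -15),  |v_rel|² = 225;  v_rel·d = (0)·(-5) + (-15)·(-23) = 345
225·t² − 690·t + 538 = 0  ⇒  m = 345² − 225·538 = -2025
m = -2025 < 0,  v_rel·d = 345 > 0  ⇒  outside

inside=no margin=-2025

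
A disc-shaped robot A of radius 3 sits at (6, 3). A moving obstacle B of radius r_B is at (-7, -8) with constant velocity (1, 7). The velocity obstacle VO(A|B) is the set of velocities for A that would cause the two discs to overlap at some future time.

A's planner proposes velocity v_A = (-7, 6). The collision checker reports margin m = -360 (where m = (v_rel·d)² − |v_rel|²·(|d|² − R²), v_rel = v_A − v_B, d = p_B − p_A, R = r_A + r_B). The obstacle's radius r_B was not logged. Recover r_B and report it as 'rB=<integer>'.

m = -360
d = (-13, -11);  v_rel = (-8, -1),  |v_rel|² = 65
v_rel×d = (-8)·(-11) − (-1)·(-13) = 75
since m = R²·65 − 75²:  R² = (5625 + -360) / 65 = 81
R = √81 = 9  ⇒  r_B = 9 − 3 = 6

rB=6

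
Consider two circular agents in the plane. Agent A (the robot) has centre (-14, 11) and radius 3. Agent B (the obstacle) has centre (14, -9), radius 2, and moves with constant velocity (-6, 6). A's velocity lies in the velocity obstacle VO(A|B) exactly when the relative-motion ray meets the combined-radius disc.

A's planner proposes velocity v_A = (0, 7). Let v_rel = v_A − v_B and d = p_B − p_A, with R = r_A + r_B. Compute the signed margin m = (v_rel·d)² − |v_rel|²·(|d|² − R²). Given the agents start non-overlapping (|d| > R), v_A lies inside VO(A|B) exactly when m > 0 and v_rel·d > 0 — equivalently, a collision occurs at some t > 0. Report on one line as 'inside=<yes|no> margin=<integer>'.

d = (28, -20),  |d|² = 1184;  R = 3+2 = 5,  c = 1184−5² = 1159
v_rel = (6, 1),  |v_rel|² = 37;  v_rel·d = (6)·(28) + (1)·(-20) = 148
37·t² − 296·t + 1159 = 0  ⇒  m = 148² − 37·1159 = -20979
m = -20979 < 0,  v_rel·d = 148 > 0  ⇒  outside

inside=no margin=-20979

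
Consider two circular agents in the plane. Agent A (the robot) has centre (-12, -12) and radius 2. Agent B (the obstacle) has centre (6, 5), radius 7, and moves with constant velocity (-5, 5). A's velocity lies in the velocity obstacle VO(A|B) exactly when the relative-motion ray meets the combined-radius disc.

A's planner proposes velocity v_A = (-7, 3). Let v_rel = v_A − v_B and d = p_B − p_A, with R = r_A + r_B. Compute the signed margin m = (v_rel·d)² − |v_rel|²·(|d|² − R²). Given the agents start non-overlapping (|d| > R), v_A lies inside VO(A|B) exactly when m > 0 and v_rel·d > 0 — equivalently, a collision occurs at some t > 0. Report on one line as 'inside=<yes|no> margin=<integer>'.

d = (18, 17),  |d|² = 613;  R = 2+7 = 9,  c = 613−9² = 532
v_rel = (-2, -2),  |v_rel|² = 8;  v_rel·d = (-2)·(18) + (-2)·(17) = -70
8·t² + 140·t + 532 = 0  ⇒  m = (-70)² − 8·532 = 644
m = 644 > 0,  v_rel·d = -70 < 0  ⇒  outside

inside=no margin=644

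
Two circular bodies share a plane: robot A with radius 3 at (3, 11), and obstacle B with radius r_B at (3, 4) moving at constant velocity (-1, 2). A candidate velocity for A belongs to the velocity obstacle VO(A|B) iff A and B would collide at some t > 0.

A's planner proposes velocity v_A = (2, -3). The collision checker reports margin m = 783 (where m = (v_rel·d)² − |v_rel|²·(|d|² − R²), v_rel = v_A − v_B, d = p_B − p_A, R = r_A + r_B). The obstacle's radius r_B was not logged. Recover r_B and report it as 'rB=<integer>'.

m = 783
d = (0, -7);  v_rel = (3, -5),  |v_rel|² = 34
v_rel×d = (3)·(-7) − (-5)·(0) = -21
since m = R²·34 − (-21)²:  R² = (441 + 783) / 34 = 36
R = √36 = 6  ⇒  r_B = 6 − 3 = 3

rB=3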